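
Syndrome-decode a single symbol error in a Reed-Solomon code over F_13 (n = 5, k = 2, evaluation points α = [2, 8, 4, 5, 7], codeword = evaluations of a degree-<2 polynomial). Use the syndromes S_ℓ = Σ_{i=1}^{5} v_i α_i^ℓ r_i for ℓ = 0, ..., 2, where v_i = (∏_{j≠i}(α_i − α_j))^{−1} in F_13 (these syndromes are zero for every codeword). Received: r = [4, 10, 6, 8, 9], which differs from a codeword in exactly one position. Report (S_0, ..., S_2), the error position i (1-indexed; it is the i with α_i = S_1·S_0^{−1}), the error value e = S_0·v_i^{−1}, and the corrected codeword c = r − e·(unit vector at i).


S = (8, 1, 5), error at position 4, error magnitude e = 1, c = [4, 10, 6, 7, 9].

Step 1: column multipliers v_i = (∏_{j≠i}(α_i − α_j))^{−1} mod 13.
  i = 1 (α = 2): (2−8)(2−4)(2−5)(2−7) = (−6)·(−2)·(−3)·(−5) = 180 ≡ 11, so v_1 = 11^{−1} = 6 (mod 13).
  i = 2 (α = 8): (8−2)(8−4)(8−5)(8−7) = 6·4·3·1 = 72 ≡ 7, so v_2 = 7^{−1} = 2 (mod 13).
  i = 3 (α = 4): (4−2)(4−8)(4−5)(4−7) = 2·(−4)·(−1)·(−3) = −24 ≡ 2, so v_3 = 2^{−1} = 7 (mod 13).
  i = 4 (α = 5): (5−2)(5−8)(5−4)(5−7) = 3·(−3)·1·(−2) = 18 ≡ 5, so v_4 = 5^{−1} = 8 (mod 13).
  i = 5 (α = 7): (7−2)(7−8)(7−4)(7−5) = 5·(−1)·3·2 = −30 ≡ 9, so v_5 = 9^{−1} = 3 (mod 13).
  v = [6, 2, 7, 8, 3].
Step 2: syndromes of r = [4, 10, 6, 8, 9] (all sums mod 13).
  S_0 = Σ v_i r_i = 6·4 + 2·10 + 7·6 + 8·8 + 3·9 = 177 ≡ 8.
  S_1 = Σ v_i α_i r_i = 6·2·4 + 2·8·10 + 7·4·6 + 8·5·8 + 3·7·9 = 885 ≡ 1.
  α_i^2 mod 13 = [4, 12, 3, 12, 10].
  S_2 = Σ v_i α_i^2 r_i = 6·4·4 + 2·12·10 + 7·3·6 + 8·12·8 + 3·10·9 = 1500 ≡ 5.
  S = (8, 1, 5) ≠ 0, so r is not a codeword (an error is present).
Step 3: locate the error. For a single error e at position i, S_ℓ = v_i·e·α_i^ℓ, so α_err = S_1/S_0.
  S_0^{−1} = 8^{−1} = 5 (mod 13), so α_err = 1·5 = 5 ≡ 5 = α_4. Error position i = 4.
  Consistency check: S_2/S_1 = 5·1 = 5 ≡ 5 = α_err ✓ (single-error assumption holds).
Step 4: error magnitude e = S_0/v_4 = S_0·∏_{j≠4}(α_4 − α_j) = 8·5 = 40 ≡ 1 (mod 13).
Step 5: correct position 4: c_4 = r_4 − e = 8 − 1 ≡ 7 (mod 13). Hence c = [4, 10, 6, 7, 9].
  Check: interpolating c through the α_i gives m(x) = 2 + 1·x (degree < 2) with m(α_i) = c_i for every i, so c is indeed a codeword.


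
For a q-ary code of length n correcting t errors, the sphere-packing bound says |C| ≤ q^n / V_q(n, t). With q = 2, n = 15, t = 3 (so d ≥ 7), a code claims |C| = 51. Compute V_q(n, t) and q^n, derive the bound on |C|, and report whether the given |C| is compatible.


V_q(n, t) = 576, q^n = 32768, Hamming bound = 56, |C| = 51 ≤ bound (satisfied).

Step 1: Compute V_q(n, t) = Σ_{j=0}^3 C(n, j) (q−1)^j.
  j = 0: C(15,0)·(1)^0 = 1·1 = 1.
  j = 1: C(15,1)·(1)^1 = 15·1 = 15.
  j = 2: C(15,2)·(1)^2 = 105·1 = 105.
  j = 3: C(15,3)·(1)^3 = 455·1 = 455.
  V_q(n, t) = 1 + 15 + 105 + 455 = 576.
Step 2: q^n = 2^15 = 32768.
Step 3: Hamming bound ⌊q^n / V_q(n,t)⌋ = ⌊32768/576⌋ = 56.
Step 4: Compare |C| = 51 to 56: satisfied.
The claimed |C| lies below the Hamming bound.


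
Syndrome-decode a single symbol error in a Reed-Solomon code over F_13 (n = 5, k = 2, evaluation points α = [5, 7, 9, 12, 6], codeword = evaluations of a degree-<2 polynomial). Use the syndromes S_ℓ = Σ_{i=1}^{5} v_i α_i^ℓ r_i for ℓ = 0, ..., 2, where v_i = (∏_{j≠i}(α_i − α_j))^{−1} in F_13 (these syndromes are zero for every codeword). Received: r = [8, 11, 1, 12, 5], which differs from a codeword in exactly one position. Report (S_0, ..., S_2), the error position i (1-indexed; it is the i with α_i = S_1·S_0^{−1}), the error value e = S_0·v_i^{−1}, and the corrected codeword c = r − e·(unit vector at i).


S = (10, 8, 9), error at position 5, error magnitude e = 2, c = [8, 11, 1, 12, 3].

Step 1: column multipliers v_i = (∏_{j≠i}(α_i − α_j))^{−1} mod 13.
  i = 1 (α = 5): (5−7)(5−9)(5−12)(5−6) = (−2)·(−4)·(−7)·(−1) = 56 ≡ 4, so v_1 = 4^{−1} = 10 (mod 13).
  i = 2 (α = 7): (7−5)(7−9)(7−12)(7−6) = 2·(−2)·(−5)·1 = 20 ≡ 7, so v_2 = 7^{−1} = 2 (mod 13).
  i = 3 (α = 9): (9−5)(9−7)(9−12)(9−6) = 4·2·(−3)·3 = −72 ≡ 6, so v_3 = 6^{−1} = 11 (mod 13).
  i = 4 (α = 12): (12−5)(12−7)(12−9)(12−6) = 7·5·3·6 = 630 ≡ 6, so v_4 = 6^{−1} = 11 (mod 13).
  i = 5 (α = 6): (6−5)(6−7)(6−9)(6−12) = 1·(−1)·(−3)·(−6) = −18 ≡ 8, so v_5 = 8^{−1} = 5 (mod 13).
  v = [10, 2, 11, 11, 5].
Step 2: syndromes of r = [8, 11, 1, 12, 5] (all sums mod 13).
  S_0 = Σ v_i r_i = 10·8 + 2·11 + 11·1 + 11·12 + 5·5 = 270 ≡ 10.
  S_1 = Σ v_i α_i r_i = 10·5·8 + 2·7·11 + 11·9·1 + 11·12·12 + 5·6·5 = 2387 ≡ 8.
  α_i^2 mod 13 = [12, 10, 3, 1, 10].
  S_2 = Σ v_i α_i^2 r_i = 10·12·8 + 2·10·11 + 11·3·1 + 11·1·12 + 5·10·5 = 1595 ≡ 9.
  S = (10, 8, 9) ≠ 0, so r is not a codeword (an error is present).
Step 3: locate the error. For a single error e at position i, S_ℓ = v_i·e·α_i^ℓ, so α_err = S_1/S_0.
  S_0^{−1} = 10^{−1} = 4 (mod 13), so α_err = 8·4 = 32 ≡ 6 = α_5. Error position i = 5.
  Consistency check: S_2/S_1 = 9·5 = 45 ≡ 6 = α_err ✓ (single-error assumption holds).
Step 4: error magnitude e = S_0/v_5 = S_0·∏_{j≠5}(α_5 − α_j) = 10·8 = 80 ≡ 2 (mod 13).
Step 5: correct position 5: c_5 = r_5 − e = 5 − 2 ≡ 3 (mod 13). Hence c = [8, 11, 1, 12, 3].
  Check: interpolating c through the α_i gives m(x) = 7 + 8·x (degree < 2) with m(α_i) = c_i for every i, so c is indeed a codeword.


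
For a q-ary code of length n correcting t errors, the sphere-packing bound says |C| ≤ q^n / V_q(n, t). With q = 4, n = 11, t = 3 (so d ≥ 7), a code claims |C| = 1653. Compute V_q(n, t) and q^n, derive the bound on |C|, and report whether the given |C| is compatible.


V_q(n, t) = 4984, q^n = 4194304, Hamming bound = 841, |C| = 1653 > bound (violated).

Step 1: Compute V_q(n, t) = Σ_{j=0}^3 C(n, j) (q−1)^j.
  j = 0: C(11,0)·(3)^0 = 1·1 = 1.
  j = 1: C(11,1)·(3)^1 = 11·3 = 33.
  j = 2: C(11,2)·(3)^2 = 55·9 = 495.
  j = 3: C(11,3)·(3)^3 = 165·27 = 4455.
  V_q(n, t) = 1 + 33 + 495 + 4455 = 4984.
Step 2: q^n = 4^11 = 4194304.
Step 3: Hamming bound ⌊q^n / V_q(n,t)⌋ = ⌊4194304/4984⌋ = 841.
Step 4: Compare |C| = 1653 to 841: violated.
The claimed |C| lies above the Hamming bound, so no 4-ary code of length 11 with d ≥ 7 can have 1653 codewords.


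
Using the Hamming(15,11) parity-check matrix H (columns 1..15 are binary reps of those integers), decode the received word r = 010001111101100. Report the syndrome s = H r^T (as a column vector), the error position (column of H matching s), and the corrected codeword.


s = (1, 0, 0, 1)^T, error position = 9, corrected codeword c = 010001110101100

Compute s = H r^T mod 2 one row at a time:
  s_1 = 1 + 1 + 1 + 0 + 1 + 1 + 0 + 0 = 5 ≡ 1 (mod 2).
  s_2 = 0 + 0 + 1 + 1 + 1 + 1 + 0 + 0 = 4 ≡ 0 (mod 2).
  s_3 = 1 + 0 + 1 + 1 + 1 + 0 + 0 + 0 = 4 ≡ 0 (mod 2).
  s_4 = 0 + 0 + 0 + 1 + 1 + 0 + 1 + 0 = 3 ≡ 1 (mod 2).
s = (1, 0, 0, 1)^T — this equals column 9 of H (binary 1001), so error is at position 9.
Correct: flip bit 9 of r = 010001111101100 to get c = 010001110101100.


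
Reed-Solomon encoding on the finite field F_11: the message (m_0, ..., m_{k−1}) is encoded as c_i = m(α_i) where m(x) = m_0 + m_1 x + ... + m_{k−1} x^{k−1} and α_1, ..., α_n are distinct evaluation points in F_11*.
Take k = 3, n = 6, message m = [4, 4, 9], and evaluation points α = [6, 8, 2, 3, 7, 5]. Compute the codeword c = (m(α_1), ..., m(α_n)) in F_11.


c = [0, 7, 4, 9, 0, 7]

Message polynomial: m(x) = 4 + 4·x + 9·x^2 (mod 11).
For each evaluation point α_i, compute m(α_i) mod 11:
  α_1 = 6: Horner steps 9 → 3 → 0, so m(6) = 0.
  α_2 = 8: Horner steps 9 → 10 → 7, so m(8) = 7.
  α_3 = 2: Horner steps 9 → 0 → 4, so m(2) = 4.
  α_4 = 3: Horner steps 9 → 9 → 9, so m(3) = 9.
  α_5 = 7: Horner steps 9 → 1 → 0, so m(7) = 0.
  α_6 = 5: Horner steps 9 → 5 → 7, so m(5) = 7.
Codeword c = [0, 7, 4, 9, 0, 7] ∈ F_11^6.


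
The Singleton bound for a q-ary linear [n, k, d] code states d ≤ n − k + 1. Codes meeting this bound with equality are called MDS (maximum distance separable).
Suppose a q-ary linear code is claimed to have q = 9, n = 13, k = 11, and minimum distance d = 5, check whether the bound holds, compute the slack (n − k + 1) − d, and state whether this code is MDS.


Singleton RHS = n − k + 1 = 3, slack = -2, bound violated (no such code; not MDS).

Singleton bound: d ≤ n − k + 1.
Here n = 13, k = 11, so n − k + 1 = 3.
Given d = 5, check d ≤ 3: NO.
Slack = (n − k + 1) − d = -2.
The slack is negative: d = 5 exceeds n − k + 1 = 3 by 2, so the Singleton bound is violated and no linear [13, 11, 5]_9 code can exist. In particular it is not MDS (MDS requires d = n − k + 1 exactly).
Description: the claimed parameters are [13, 11, 5]_9; such a code would be impossible (violates the Singleton bound).


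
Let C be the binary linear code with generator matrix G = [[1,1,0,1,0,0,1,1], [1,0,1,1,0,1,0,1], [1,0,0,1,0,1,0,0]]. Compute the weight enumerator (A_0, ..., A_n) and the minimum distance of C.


Weight distribution: A_0 = 1, A_2 = 1, A_3 = 1, A_4 = 2, A_5 = 3. Minimum distance d = 2.

Enumerate all 2^3 = 8 messages m ∈ F_2^3.
For each, compute codeword c = mG in F_2^8, then tally its weight.
  m = 000 → c = 00000000, weight = 0.
  m = 100 → c = 11010011, weight = 5.
  m = 010 → c = 10110101, weight = 5.
  m = 110 → c = 01100110, weight = 4.
  m = 001 → c = 10010100, weight = 3.
  m = 101 → c = 01000111, weight = 4.
  m = 011 → c = 00100001, weight = 2.
  m = 111 → c = 11110010, weight = 5.
Tally weights:
  weight 0: 1 codewords.
  weight 2: 1 codewords.
  weight 3: 1 codewords.
  weight 4: 2 codewords.
  weight 5: 3 codewords.
Minimum distance d = smallest w > 0 with A_w > 0 = 2.
Sanity: Σ A_w = 8 = 2^3 = 8 ✓.


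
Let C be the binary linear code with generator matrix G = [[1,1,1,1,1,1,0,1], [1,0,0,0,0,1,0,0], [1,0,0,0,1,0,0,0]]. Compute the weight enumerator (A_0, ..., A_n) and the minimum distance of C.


Weight distribution: A_0 = 1, A_2 = 3, A_5 = 3, A_7 = 1. Minimum distance d = 2.

Enumerate all 2^3 = 8 messages m ∈ F_2^3.
For each, compute codeword c = mG in F_2^8, then tally its weight.
  m = 000 → c = 00000000, weight = 0.
  m = 100 → c = 11111101, weight = 7.
  m = 010 → c = 10000100, weight = 2.
  m = 110 → c = 01111001, weight = 5.
  m = 001 → c = 10001000, weight = 2.
  m = 101 → c = 01110101, weight = 5.
  m = 011 → c = 00001100, weight = 2.
  m = 111 → c = 11110001, weight = 5.
Tally weights:
  weight 0: 1 codewords.
  weight 2: 3 codewords.
  weight 5: 3 codewords.
  weight 7: 1 codewords.
Minimum distance d = smallest w > 0 with A_w > 0 = 2.
Sanity: Σ A_w = 8 = 2^3 = 8 ✓.


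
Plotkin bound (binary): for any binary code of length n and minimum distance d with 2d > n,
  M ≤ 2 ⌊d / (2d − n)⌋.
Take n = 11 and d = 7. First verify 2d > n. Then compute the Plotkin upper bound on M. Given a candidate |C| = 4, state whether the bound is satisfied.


Plotkin bound M ≤ 4; given |C| = 4 ≤ bound (satisfied).

Check applicability: 2d = 14, n = 11.
2d − n = 3 > 0, so Plotkin applies.
Compute d/(2d−n) = 7/3 ≈ 2.3333.
⌊d/(2d−n)⌋ = 2.
Plotkin bound: M ≤ 2·2 = 4.
Given |C| = 4, check: satisfied.
This |C| is at the Plotkin bound.


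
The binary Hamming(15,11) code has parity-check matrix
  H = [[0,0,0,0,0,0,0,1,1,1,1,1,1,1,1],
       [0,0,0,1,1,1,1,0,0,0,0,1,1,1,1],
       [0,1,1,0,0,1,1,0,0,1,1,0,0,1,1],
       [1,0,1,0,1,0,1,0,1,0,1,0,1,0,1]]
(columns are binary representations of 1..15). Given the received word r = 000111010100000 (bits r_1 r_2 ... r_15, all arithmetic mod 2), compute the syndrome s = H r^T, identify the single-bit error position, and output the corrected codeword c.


s = (0, 1, 0, 1)^T, error position = 5, corrected codeword c = 000101010100000

Compute s = H r^T mod 2 one row at a time:
  s_1 = 1 + 0 + 1 + 0 + 0 + 0 + 0 + 0 = 2 ≡ 0 (mod 2).
  s_2 = 1 + 1 + 1 + 0 + 0 + 0 + 0 + 0 = 3 ≡ 1 (mod 2).
  s_3 = 0 + 0 + 1 + 0 + 1 + 0 + 0 + 0 = 2 ≡ 0 (mod 2).
  s_4 = 0 + 0 + 1 + 0 + 0 + 0 + 0 + 0 = 1 ≡ 1 (mod 2).
s = (0, 1, 0, 1)^T — this equals column 5 of H (binary 0101), so error is at position 5.
Correct: flip bit 5 of r = 000111010100000 to get c = 000101010100000.


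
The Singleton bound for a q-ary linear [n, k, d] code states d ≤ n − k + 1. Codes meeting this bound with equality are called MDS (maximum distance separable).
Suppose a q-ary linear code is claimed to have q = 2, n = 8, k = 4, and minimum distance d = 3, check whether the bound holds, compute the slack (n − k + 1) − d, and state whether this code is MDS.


Singleton RHS = n − k + 1 = 5, slack = 2, bound satisfied, not MDS.

Singleton bound: d ≤ n − k + 1.
Here n = 8, k = 4, so n − k + 1 = 5.
Given d = 3, check d ≤ 5: YES.
Slack = (n − k + 1) − d = 2.
The code is NOT MDS (slack = 2 > 0).
Description: the claimed parameters are [8, 4, 3]_2; such a code would be non-MDS.


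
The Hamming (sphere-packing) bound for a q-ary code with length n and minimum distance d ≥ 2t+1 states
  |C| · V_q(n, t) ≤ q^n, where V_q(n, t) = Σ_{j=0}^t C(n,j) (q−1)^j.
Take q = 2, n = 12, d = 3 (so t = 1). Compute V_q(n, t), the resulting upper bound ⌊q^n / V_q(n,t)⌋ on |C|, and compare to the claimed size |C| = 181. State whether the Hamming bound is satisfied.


V_q(n, t) = 13, q^n = 4096, Hamming bound = 315, |C| = 181 ≤ bound (satisfied).

Step 1: Compute V_q(n, t) = Σ_{j=0}^1 C(n, j) (q−1)^j.
  j = 0: C(12,0)·(1)^0 = 1·1 = 1.
  j = 1: C(12,1)·(1)^1 = 12·1 = 12.
  V_q(n, t) = 1 + 12 = 13.
Step 2: q^n = 2^12 = 4096.
Step 3: Hamming bound ⌊q^n / V_q(n,t)⌋ = ⌊4096/13⌋ = 315.
Step 4: Compare |C| = 181 to 315: satisfied.
The claimed |C| lies below the Hamming bound.


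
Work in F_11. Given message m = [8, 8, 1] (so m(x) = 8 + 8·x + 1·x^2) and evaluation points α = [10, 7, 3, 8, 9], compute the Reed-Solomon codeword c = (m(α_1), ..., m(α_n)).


c = [1, 3, 8, 4, 7]

Message polynomial: m(x) = 8 + 8·x + 1·x^2 (mod 11).
For each evaluation point α_i, compute m(α_i) mod 11:
  α_1 = 10: Horner steps 1 → 7 → 1, so m(10) = 1.
  α_2 = 7: Horner steps 1 → 4 → 3, so m(7) = 3.
  α_3 = 3: Horner steps 1 → 0 → 8, so m(3) = 8.
  α_4 = 8: Horner steps 1 → 5 → 4, so m(8) = 4.
  α_5 = 9: Horner steps 1 → 6 → 7, so m(9) = 7.
Codeword c = [1, 3, 8, 4, 7] ∈ F_11^5.


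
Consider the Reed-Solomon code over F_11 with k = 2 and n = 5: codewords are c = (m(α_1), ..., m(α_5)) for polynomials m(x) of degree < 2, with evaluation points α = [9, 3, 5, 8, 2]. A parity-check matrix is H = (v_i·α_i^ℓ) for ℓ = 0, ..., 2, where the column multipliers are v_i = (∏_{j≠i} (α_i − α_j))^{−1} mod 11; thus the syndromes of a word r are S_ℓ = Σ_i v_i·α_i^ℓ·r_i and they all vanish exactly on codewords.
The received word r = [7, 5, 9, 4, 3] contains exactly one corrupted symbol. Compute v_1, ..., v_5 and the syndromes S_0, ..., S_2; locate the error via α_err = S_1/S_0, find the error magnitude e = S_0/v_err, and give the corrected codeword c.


S = (4, 3, 5), error at position 1, error magnitude e = 1, c = [6, 5, 9, 4, 3].

Step 1: column multipliers v_i = (∏_{j≠i}(α_i − α_j))^{−1} mod 11.
  i = 1 (α = 9): (9−3)(9−5)(9−8)(9−2) = 6·4·1·7 = 168 ≡ 3, so v_1 = 3^{−1} = 4 (mod 11).
  i = 2 (α = 3): (3−9)(3−5)(3−8)(3−2) = (−6)·(−2)·(−5)·1 = −60 ≡ 6, so v_2 = 6^{−1} = 2 (mod 11).
  i = 3 (α = 5): (5−9)(5−3)(5−8)(5−2) = (−4)·2·(−3)·3 = 72 ≡ 6, so v_3 = 6^{−1} = 2 (mod 11).
  i = 4 (α = 8): (8−9)(8−3)(8−5)(8−2) = (−1)·5·3·6 = −90 ≡ 9, so v_4 = 9^{−1} = 5 (mod 11).
  i = 5 (α = 2): (2−9)(2−3)(2−5)(2−8) = (−7)·(−1)·(−3)·(−6) = 126 ≡ 5, so v_5 = 5^{−1} = 9 (mod 11).
  v = [4, 2, 2, 5, 9].
Step 2: syndromes of r = [7, 5, 9, 4, 3] (all sums mod 11).
  S_0 = Σ v_i r_i = 4·7 + 2·5 + 2·9 + 5·4 + 9·3 = 103 ≡ 4.
  S_1 = Σ v_i α_i r_i = 4·9·7 + 2·3·5 + 2·5·9 + 5·8·4 + 9·2·3 = 586 ≡ 3.
  α_i^2 mod 11 = [4, 9, 3, 9, 4].
  S_2 = Σ v_i α_i^2 r_i = 4·4·7 + 2·9·5 + 2·3·9 + 5·9·4 + 9·4·3 = 544 ≡ 5.
  S = (4, 3, 5) ≠ 0, so r is not a codeword (an error is present).
Step 3: locate the error. For a single error e at position i, S_ℓ = v_i·e·α_i^ℓ, so α_err = S_1/S_0.
  S_0^{−1} = 4^{−1} = 3 (mod 11), so α_err = 3·3 = 9 ≡ 9 = α_1. Error position i = 1.
  Consistency check: S_2/S_1 = 5·4 = 20 ≡ 9 = α_err ✓ (single-error assumption holds).
Step 4: error magnitude e = S_0/v_1 = S_0·∏_{j≠1}(α_1 − α_j) = 4·3 = 12 ≡ 1 (mod 11).
Step 5: correct position 1: c_1 = r_1 − e = 7 − 1 ≡ 6 (mod 11). Hence c = [6, 5, 9, 4, 3].
  Check: interpolating c through the α_i gives m(x) = 10 + 2·x (degree < 2) with m(α_i) = c_i for every i, so c is indeed a codeword.


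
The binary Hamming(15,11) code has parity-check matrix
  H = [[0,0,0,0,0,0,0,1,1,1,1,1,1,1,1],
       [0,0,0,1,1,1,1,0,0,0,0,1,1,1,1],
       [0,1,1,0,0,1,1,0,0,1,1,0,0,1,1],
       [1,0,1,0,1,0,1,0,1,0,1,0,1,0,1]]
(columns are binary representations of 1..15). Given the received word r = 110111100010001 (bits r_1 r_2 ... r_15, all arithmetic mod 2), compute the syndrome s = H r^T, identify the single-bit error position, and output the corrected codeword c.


s = (0, 1, 1, 1)^T, error position = 7, corrected codeword c = 110111000010001

Compute s = H r^T mod 2 one row at a time:
  s_1 = 0 + 0 + 0 + 1 + 0 + 0 + 0 + 1 = 2 ≡ 0 (mod 2).
  s_2 = 1 + 1 + 1 + 1 + 0 + 0 + 0 + 1 = 5 ≡ 1 (mod 2).
  s_3 = 1 + 0 + 1 + 1 + 0 + 1 + 0 + 1 = 5 ≡ 1 (mod 2).
  s_4 = 1 + 0 + 1 + 1 + 0 + 1 + 0 + 1 = 5 ≡ 1 (mod 2).
s = (0, 1, 1, 1)^T — this equals column 7 of H (binary 0111), so error is at position 7.
Correct: flip bit 7 of r = 110111100010001 to get c = 110111000010001.


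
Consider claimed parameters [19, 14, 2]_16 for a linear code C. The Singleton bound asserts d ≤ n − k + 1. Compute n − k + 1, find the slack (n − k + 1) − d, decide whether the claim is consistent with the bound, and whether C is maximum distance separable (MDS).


Singleton RHS = n − k + 1 = 6, slack = 4, bound satisfied, not MDS.

Singleton bound: d ≤ n − k + 1.
Here n = 19, k = 14, so n − k + 1 = 6.
Given d = 2, check d ≤ 6: YES.
Slack = (n − k + 1) − d = 4.
The code is NOT MDS (slack = 4 > 0).
Description: the claimed parameters are [19, 14, 2]_16; such a code would be non-MDS.


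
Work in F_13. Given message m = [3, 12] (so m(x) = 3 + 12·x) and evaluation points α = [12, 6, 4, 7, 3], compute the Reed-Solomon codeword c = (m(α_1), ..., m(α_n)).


c = [4, 10, 12, 9, 0]

Message polynomial: m(x) = 3 + 12·x (mod 13).
For each evaluation point α_i, compute m(α_i) mod 13:
  α_1 = 12: Horner steps 12 → 4, so m(12) = 4.
  α_2 = 6: Horner steps 12 → 10, so m(6) = 10.
  α_3 = 4: Horner steps 12 → 12, so m(4) = 12.
  α_4 = 7: Horner steps 12 → 9, so m(7) = 9.
  α_5 = 3: Horner steps 12 → 0, so m(3) = 0.
Codeword c = [4, 10, 12, 9, 0] ∈ F_13^5.


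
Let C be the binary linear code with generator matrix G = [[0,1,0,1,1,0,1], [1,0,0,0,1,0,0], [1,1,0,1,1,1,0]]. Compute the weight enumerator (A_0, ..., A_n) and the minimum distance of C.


Weight distribution: A_0 = 1, A_2 = 1, A_3 = 3, A_4 = 2, A_5 = 1. Minimum distance d = 2.

Enumerate all 2^3 = 8 messages m ∈ F_2^3.
For each, compute codeword c = mG in F_2^7, then tally its weight.
  m = 000 → c = 0000000, weight = 0.
  m = 100 → c = 0101101, weight = 4.
  m = 010 → c = 1000100, weight = 2.
  m = 110 → c = 1101001, weight = 4.
  m = 001 → c = 1101110, weight = 5.
  m = 101 → c = 1000011, weight = 3.
  m = 011 → c = 0101010, weight = 3.
  m = 111 → c = 0000111, weight = 3.
Tally weights:
  weight 0: 1 codewords.
  weight 2: 1 codewords.
  weight 3: 3 codewords.
  weight 4: 2 codewords.
  weight 5: 1 codewords.
Minimum distance d = smallest w > 0 with A_w > 0 = 2.
Sanity: Σ A_w = 8 = 2^3 = 8 ✓.


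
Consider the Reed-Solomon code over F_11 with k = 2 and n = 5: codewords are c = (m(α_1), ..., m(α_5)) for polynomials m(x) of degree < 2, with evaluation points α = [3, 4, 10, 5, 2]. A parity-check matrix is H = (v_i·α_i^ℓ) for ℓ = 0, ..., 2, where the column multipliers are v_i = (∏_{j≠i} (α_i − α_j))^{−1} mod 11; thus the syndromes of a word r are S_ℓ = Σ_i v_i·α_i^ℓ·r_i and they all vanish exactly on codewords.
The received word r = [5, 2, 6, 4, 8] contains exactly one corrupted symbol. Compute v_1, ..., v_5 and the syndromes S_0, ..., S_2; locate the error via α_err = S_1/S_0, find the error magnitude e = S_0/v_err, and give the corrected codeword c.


S = (9, 1, 5), error at position 4, error magnitude e = 5, c = [5, 2, 6, 10, 8].

Step 1: column multipliers v_i = (∏_{j≠i}(α_i − α_j))^{−1} mod 11.
  i = 1 (α = 3): (3−4)(3−10)(3−5)(3−2) = (−1)·(−7)·(−2)·1 = −14 ≡ 8, so v_1 = 8^{−1} = 7 (mod 11).
  i = 2 (α = 4): (4−3)(4−10)(4−5)(4−2) = 1·(−6)·(−1)·2 = 12 ≡ 1, so v_2 = 1^{−1} = 1 (mod 11).
  i = 3 (α = 10): (10−3)(10−4)(10−5)(10−2) = 7·6·5·8 = 1680 ≡ 8, so v_3 = 8^{−1} = 7 (mod 11).
  i = 4 (α = 5): (5−3)(5−4)(5−10)(5−2) = 2·1·(−5)·3 = −30 ≡ 3, so v_4 = 3^{−1} = 4 (mod 11).
  i = 5 (α = 2): (2−3)(2−4)(2−10)(2−5) = (−1)·(−2)·(−8)·(−3) = 48 ≡ 4, so v_5 = 4^{−1} = 3 (mod 11).
  v = [7, 1, 7, 4, 3].
Step 2: syndromes of r = [5, 2, 6, 4, 8] (all sums mod 11).
  S_0 = Σ v_i r_i = 7·5 + 1·2 + 7·6 + 4·4 + 3·8 = 119 ≡ 9.
  S_1 = Σ v_i α_i r_i = 7·3·5 + 1·4·2 + 7·10·6 + 4·5·4 + 3·2·8 = 661 ≡ 1.
  α_i^2 mod 11 = [9, 5, 1, 3, 4].
  S_2 = Σ v_i α_i^2 r_i = 7·9·5 + 1·5·2 + 7·1·6 + 4·3·4 + 3·4·8 = 511 ≡ 5.
  S = (9, 1, 5) ≠ 0, so r is not a codeword (an error is present).
Step 3: locate the error. For a single error e at position i, S_ℓ = v_i·e·α_i^ℓ, so α_err = S_1/S_0.
  S_0^{−1} = 9^{−1} = 5 (mod 11), so α_err = 1·5 = 5 ≡ 5 = α_4. Error position i = 4.
  Consistency check: S_2/S_1 = 5·1 = 5 ≡ 5 = α_err ✓ (single-error assumption holds).
Step 4: error magnitude e = S_0/v_4 = S_0·∏_{j≠4}(α_4 − α_j) = 9·3 = 27 ≡ 5 (mod 11).
Step 5: correct position 4: c_4 = r_4 − e = 4 − 5 ≡ 10 (mod 11). Hence c = [5, 2, 6, 10, 8].
  Check: interpolating c through the α_i gives m(x) = 3 + 8·x (degree < 2) with m(α_i) = c_i for every i, so c is indeed a codeword.


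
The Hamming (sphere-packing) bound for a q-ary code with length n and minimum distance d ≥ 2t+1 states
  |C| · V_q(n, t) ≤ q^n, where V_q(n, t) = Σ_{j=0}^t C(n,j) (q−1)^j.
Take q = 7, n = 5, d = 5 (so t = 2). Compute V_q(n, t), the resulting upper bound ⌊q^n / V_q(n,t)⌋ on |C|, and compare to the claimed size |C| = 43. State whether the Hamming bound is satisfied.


V_q(n, t) = 391, q^n = 16807, Hamming bound = 42, |C| = 43 > bound (violated).

Step 1: Compute V_q(n, t) = Σ_{j=0}^2 C(n, j) (q−1)^j.
  j = 0: C(5,0)·(6)^0 = 1·1 = 1.
  j = 1: C(5,1)·(6)^1 = 5·6 = 30.
  j = 2: C(5,2)·(6)^2 = 10·36 = 360.
  V_q(n, t) = 1 + 30 + 360 = 391.
Step 2: q^n = 7^5 = 16807.
Step 3: Hamming bound ⌊q^n / V_q(n,t)⌋ = ⌊16807/391⌋ = 42.
Step 4: Compare |C| = 43 to 42: violated.
The claimed |C| lies above the Hamming bound, so no 7-ary code of length 5 with d ≥ 5 can have 43 codewords.


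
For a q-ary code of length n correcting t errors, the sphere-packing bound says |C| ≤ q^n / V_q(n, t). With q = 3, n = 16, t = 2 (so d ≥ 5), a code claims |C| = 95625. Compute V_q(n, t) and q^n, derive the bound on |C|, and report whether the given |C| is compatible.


V_q(n, t) = 513, q^n = 43046721, Hamming bound = 83911, |C| = 95625 > bound (violated).

Step 1: Compute V_q(n, t) = Σ_{j=0}^2 C(n, j) (q−1)^j.
  j = 0: C(16,0)·(2)^0 = 1·1 = 1.
  j = 1: C(16,1)·(2)^1 = 16·2 = 32.
  j = 2: C(16,2)·(2)^2 = 120·4 = 480.
  V_q(n, t) = 1 + 32 + 480 = 513.
Step 2: q^n = 3^16 = 43046721.
Step 3: Hamming bound ⌊q^n / V_q(n,t)⌋ = ⌊43046721/513⌋ = 83911.
Step 4: Compare |C| = 95625 to 83911: violated.
The claimed |C| lies above the Hamming bound, so no 3-ary code of length 16 with d ≥ 5 can have 95625 codewords.


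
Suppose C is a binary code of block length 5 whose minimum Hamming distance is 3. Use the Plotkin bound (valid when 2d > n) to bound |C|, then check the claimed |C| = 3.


Plotkin bound M ≤ 6; given |C| = 3 ≤ bound (satisfied).

Check applicability: 2d = 6, n = 5.
2d − n = 1 > 0, so Plotkin applies.
Compute d/(2d−n) = 3/1 ≈ 3.0000.
⌊d/(2d−n)⌋ = 3.
Plotkin bound: M ≤ 2·3 = 6.
Given |C| = 3, check: satisfied.
This |C| is below the Plotkin bound.


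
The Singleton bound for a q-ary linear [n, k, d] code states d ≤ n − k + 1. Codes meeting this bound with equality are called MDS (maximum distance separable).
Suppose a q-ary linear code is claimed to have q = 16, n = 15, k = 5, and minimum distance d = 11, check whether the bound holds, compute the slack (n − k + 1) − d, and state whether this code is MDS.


Singleton RHS = n − k + 1 = 11, slack = 0, bound satisfied, MDS.

Singleton bound: d ≤ n − k + 1.
Here n = 15, k = 5, so n − k + 1 = 11.
Given d = 11, check d ≤ 11: YES.
Slack = (n − k + 1) − d = 0.
The code is MDS (slack = 0).
Description: the claimed parameters are [15, 5, 11]_16; such a code would be MDS (meets Singleton bound).


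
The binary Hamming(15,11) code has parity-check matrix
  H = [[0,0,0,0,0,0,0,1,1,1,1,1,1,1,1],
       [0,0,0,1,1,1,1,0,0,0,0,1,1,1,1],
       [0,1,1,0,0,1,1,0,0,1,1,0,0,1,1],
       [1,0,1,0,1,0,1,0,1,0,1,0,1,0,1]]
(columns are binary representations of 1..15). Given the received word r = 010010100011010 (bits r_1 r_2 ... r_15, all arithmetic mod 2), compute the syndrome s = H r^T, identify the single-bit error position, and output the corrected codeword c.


s = (1, 0, 0, 1)^T, error position = 9, corrected codeword c = 010010101011010

Compute s = H r^T mod 2 one row at a time:
  s_1 = 0 + 0 + 0 + 1 + 1 + 0 + 1 + 0 = 3 ≡ 1 (mod 2).
  s_2 = 0 + 1 + 0 + 1 + 1 + 0 + 1 + 0 = 4 ≡ 0 (mod 2).
  s_3 = 1 + 0 + 0 + 1 + 0 + 1 + 1 + 0 = 4 ≡ 0 (mod 2).
  s_4 = 0 + 0 + 1 + 1 + 0 + 1 + 0 + 0 = 3 ≡ 1 (mod 2).
s = (1, 0, 0, 1)^T — this equals column 9 of H (binary 1001), so error is at position 9.
Correct: flip bit 9 of r = 010010100011010 to get c = 010010101011010.


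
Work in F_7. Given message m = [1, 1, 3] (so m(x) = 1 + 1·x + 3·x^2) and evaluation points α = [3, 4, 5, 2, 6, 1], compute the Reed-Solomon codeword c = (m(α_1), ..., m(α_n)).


c = [3, 4, 4, 1, 3, 5]

Message polynomial: m(x) = 1 + 1·x + 3·x^2 (mod 7).
For each evaluation point α_i, compute m(α_i) mod 7:
  α_1 = 3: Horner steps 3 → 3 → 3, so m(3) = 3.
  α_2 = 4: Horner steps 3 → 6 → 4, so m(4) = 4.
  α_3 = 5: Horner steps 3 → 2 → 4, so m(5) = 4.
  α_4 = 2: Horner steps 3 → 0 → 1, so m(2) = 1.
  α_5 = 6: Horner steps 3 → 5 → 3, so m(6) = 3.
  α_6 = 1: Horner steps 3 → 4 → 5, so m(1) = 5.
Codeword c = [3, 4, 4, 1, 3, 5] ∈ F_7^6.


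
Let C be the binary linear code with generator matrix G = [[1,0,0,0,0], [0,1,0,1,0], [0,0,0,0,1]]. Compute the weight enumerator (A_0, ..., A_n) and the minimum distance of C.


Weight distribution: A_0 = 1, A_1 = 2, A_2 = 2, A_3 = 2, A_4 = 1. Minimum distance d = 1.

Enumerate all 2^3 = 8 messages m ∈ F_2^3.
For each, compute codeword c = mG in F_2^5, then tally its weight.
  m = 000 → c = 00000, weight = 0.
  m = 100 → c = 10000, weight = 1.
  m = 010 → c = 01010, weight = 2.
  m = 110 → c = 11010, weight = 3.
  m = 001 → c = 00001, weight = 1.
  m = 101 → c = 10001, weight = 2.
  m = 011 → c = 01011, weight = 3.
  m = 111 → c = 11011, weight = 4.
Tally weights:
  weight 0: 1 codewords.
  weight 1: 2 codewords.
  weight 2: 2 codewords.
  weight 3: 2 codewords.
  weight 4: 1 codewords.
Minimum distance d = smallest w > 0 with A_w > 0 = 1.
Sanity: Σ A_w = 8 = 2^3 = 8 ✓.


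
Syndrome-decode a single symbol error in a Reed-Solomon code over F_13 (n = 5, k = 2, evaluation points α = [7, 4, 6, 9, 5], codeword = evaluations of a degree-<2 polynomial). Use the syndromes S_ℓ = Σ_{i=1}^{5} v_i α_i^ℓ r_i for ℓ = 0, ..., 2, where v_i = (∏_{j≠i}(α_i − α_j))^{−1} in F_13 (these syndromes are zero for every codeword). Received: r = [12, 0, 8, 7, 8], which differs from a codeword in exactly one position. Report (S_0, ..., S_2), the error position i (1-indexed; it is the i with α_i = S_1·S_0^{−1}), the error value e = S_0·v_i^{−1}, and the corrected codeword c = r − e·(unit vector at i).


S = (6, 4, 7), error at position 5, error magnitude e = 4, c = [12, 0, 8, 7, 4].

Step 1: column multipliers v_i = (∏_{j≠i}(α_i − α_j))^{−1} mod 13.
  i = 1 (α = 7): (7−4)(7−6)(7−9)(7−5) = 3·1·(−2)·2 = −12 ≡ 1, so v_1 = 1^{−1} = 1 (mod 13).
  i = 2 (α = 4): (4−7)(4−6)(4−9)(4−5) = (−3)·(−2)·(−5)·(−1) = 30 ≡ 4, so v_2 = 4^{−1} = 10 (mod 13).
  i = 3 (α = 6): (6−7)(6−4)(6−9)(6−5) = (−1)·2·(−3)·1 = 6 ≡ 6, so v_3 = 6^{−1} = 11 (mod 13).
  i = 4 (α = 9): (9−7)(9−4)(9−6)(9−5) = 2·5·3·4 = 120 ≡ 3, so v_4 = 3^{−1} = 9 (mod 13).
  i = 5 (α = 5): (5−7)(5−4)(5−6)(5−9) = (−2)·1·(−1)·(−4) = −8 ≡ 5, so v_5 = 5^{−1} = 8 (mod 13).
  v = [1, 10, 11, 9, 8].
Step 2: syndromes of r = [12, 0, 8, 7, 8] (all sums mod 13).
  S_0 = Σ v_i r_i = 1·12 + 10·0 + 11·8 + 9·7 + 8·8 = 227 ≡ 6.
  S_1 = Σ v_i α_i r_i = 1·7·12 + 10·4·0 + 11·6·8 + 9·9·7 + 8·5·8 = 1499 ≡ 4.
  α_i^2 mod 13 = [10, 3, 10, 3, 12].
  S_2 = Σ v_i α_i^2 r_i = 1·10·12 + 10·3·0 + 11·10·8 + 9·3·7 + 8·12·8 = 1957 ≡ 7.
  S = (6, 4, 7) ≠ 0, so r is not a codeword (an error is present).
Step 3: locate the error. For a single error e at position i, S_ℓ = v_i·e·α_i^ℓ, so α_err = S_1/S_0.
  S_0^{−1} = 6^{−1} = 11 (mod 13), so α_err = 4·11 = 44 ≡ 5 = α_5. Error position i = 5.
  Consistency check: S_2/S_1 = 7·10 = 70 ≡ 5 = α_err ✓ (single-error assumption holds).
Step 4: error magnitude e = S_0/v_5 = S_0·∏_{j≠5}(α_5 − α_j) = 6·5 = 30 ≡ 4 (mod 13).
Step 5: correct position 5: c_5 = r_5 − e = 8 − 4 ≡ 4 (mod 13). Hence c = [12, 0, 8, 7, 4].
  Check: interpolating c through the α_i gives m(x) = 10 + 4·x (degree < 2) with m(α_i) = c_i for every i, so c is indeed a codeword.


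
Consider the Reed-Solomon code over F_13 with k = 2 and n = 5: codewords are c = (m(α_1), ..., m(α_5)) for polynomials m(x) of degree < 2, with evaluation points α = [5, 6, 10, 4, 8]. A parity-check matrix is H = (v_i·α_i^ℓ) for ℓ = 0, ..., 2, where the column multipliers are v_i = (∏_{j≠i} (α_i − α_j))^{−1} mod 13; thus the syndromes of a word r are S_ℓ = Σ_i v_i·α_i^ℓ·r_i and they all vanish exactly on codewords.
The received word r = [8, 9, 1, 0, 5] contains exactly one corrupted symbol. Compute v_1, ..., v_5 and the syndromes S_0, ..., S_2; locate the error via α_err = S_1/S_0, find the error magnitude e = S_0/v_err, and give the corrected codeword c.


S = (8, 1, 5), error at position 1, error magnitude e = 10, c = [11, 9, 1, 0, 5].

Step 1: column multipliers v_i = (∏_{j≠i}(α_i − α_j))^{−1} mod 13.
  i = 1 (α = 5): (5−6)(5−10)(5−4)(5−8) = (−1)·(−5)·1·(−3) = −15 ≡ 11, so v_1 = 11^{−1} = 6 (mod 13).
  i = 2 (α = 6): (6−5)(6−10)(6−4)(6−8) = 1·(−4)·2·(−2) = 16 ≡ 3, so v_2 = 3^{−1} = 9 (mod 13).
  i = 3 (α = 10): (10−5)(10−6)(10−4)(10−8) = 5·4·6·2 = 240 ≡ 6, so v_3 = 6^{−1} = 11 (mod 13).
  i = 4 (α = 4): (4−5)(4−6)(4−10)(4−8) = (−1)·(−2)·(−6)·(−4) = 48 ≡ 9, so v_4 = 9^{−1} = 3 (mod 13).
  i = 5 (α = 8): (8−5)(8−6)(8−10)(8−4) = 3·2·(−2)·4 = −48 ≡ 4, so v_5 = 4^{−1} = 10 (mod 13).
  v = [6, 9, 11, 3, 10].
Step 2: syndromes of r = [8, 9, 1, 0, 5] (all sums mod 13).
  S_0 = Σ v_i r_i = 6·8 + 9·9 + 11·1 + 3·0 + 10·5 = 190 ≡ 8.
  S_1 = Σ v_i α_i r_i = 6·5·8 + 9·6·9 + 11·10·1 + 3·4·0 + 10·8·5 = 1236 ≡ 1.
  α_i^2 mod 13 = [12, 10, 9, 3, 12].
  S_2 = Σ v_i α_i^2 r_i = 6·12·8 + 9·10·9 + 11·9·1 + 3·3·0 + 10·12·5 = 2085 ≡ 5.
  S = (8, 1, 5) ≠ 0, so r is not a codeword (an error is present).
Step 3: locate the error. For a single error e at position i, S_ℓ = v_i·e·α_i^ℓ, so α_err = S_1/S_0.
  S_0^{−1} = 8^{−1} = 5 (mod 13), so α_err = 1·5 = 5 ≡ 5 = α_1. Error position i = 1.
  Consistency check: S_2/S_1 = 5·1 = 5 ≡ 5 = α_err ✓ (single-error assumption holds).
Step 4: error magnitude e = S_0/v_1 = S_0·∏_{j≠1}(α_1 − α_j) = 8·11 = 88 ≡ 10 (mod 13).
Step 5: correct position 1: c_1 = r_1 − e = 8 − 10 ≡ 11 (mod 13). Hence c = [11, 9, 1, 0, 5].
  Check: interpolating c through the α_i gives m(x) = 8 + 11·x (degree < 2) with m(α_i) = c_i for every i, so c is indeed a codeword.


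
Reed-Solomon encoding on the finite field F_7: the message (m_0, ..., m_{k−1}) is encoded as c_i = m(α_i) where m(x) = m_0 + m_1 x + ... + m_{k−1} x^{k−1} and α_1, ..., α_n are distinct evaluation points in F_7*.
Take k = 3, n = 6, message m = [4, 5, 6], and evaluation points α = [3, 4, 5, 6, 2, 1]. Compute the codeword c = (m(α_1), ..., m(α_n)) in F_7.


c = [3, 1, 4, 5, 3, 1]

Message polynomial: m(x) = 4 + 5·x + 6·x^2 (mod 7).
For each evaluation point α_i, compute m(α_i) mod 7:
  α_1 = 3: Horner steps 6 → 2 → 3, so m(3) = 3.
  α_2 = 4: Horner steps 6 → 1 → 1, so m(4) = 1.
  α_3 = 5: Horner steps 6 → 0 → 4, so m(5) = 4.
  α_4 = 6: Horner steps 6 → 6 → 5, so m(6) = 5.
  α_5 = 2: Horner steps 6 → 3 → 3, so m(2) = 3.
  α_6 = 1: Horner steps 6 → 4 → 1, so m(1) = 1.
Codeword c = [3, 1, 4, 5, 3, 1] ∈ F_7^6.


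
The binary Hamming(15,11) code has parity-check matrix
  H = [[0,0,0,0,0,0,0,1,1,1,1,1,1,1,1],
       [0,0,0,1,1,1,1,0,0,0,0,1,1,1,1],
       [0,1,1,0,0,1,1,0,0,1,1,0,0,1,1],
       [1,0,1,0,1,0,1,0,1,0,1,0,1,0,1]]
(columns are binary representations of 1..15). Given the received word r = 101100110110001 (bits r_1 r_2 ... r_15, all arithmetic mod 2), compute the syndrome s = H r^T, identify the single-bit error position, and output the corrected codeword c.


s = (0, 1, 1, 1)^T, error position = 7, corrected codeword c = 101100010110001

Compute s = H r^T mod 2 one row at a time:
  s_1 = 1 + 0 + 1 + 1 + 0 + 0 + 0 + 1 = 4 ≡ 0 (mod 2).
  s_2 = 1 + 0 + 0 + 1 + 0 + 0 + 0 + 1 = 3 ≡ 1 (mod 2).
  s_3 = 0 + 1 + 0 + 1 + 1 + 1 + 0 + 1 = 5 ≡ 1 (mod 2).
  s_4 = 1 + 1 + 0 + 1 + 0 + 1 + 0 + 1 = 5 ≡ 1 (mod 2).
s = (0, 1, 1, 1)^T — this equals column 7 of H (binary 0111), so error is at position 7.
Correct: flip bit 7 of r = 101100110110001 to get c = 101100010110001.


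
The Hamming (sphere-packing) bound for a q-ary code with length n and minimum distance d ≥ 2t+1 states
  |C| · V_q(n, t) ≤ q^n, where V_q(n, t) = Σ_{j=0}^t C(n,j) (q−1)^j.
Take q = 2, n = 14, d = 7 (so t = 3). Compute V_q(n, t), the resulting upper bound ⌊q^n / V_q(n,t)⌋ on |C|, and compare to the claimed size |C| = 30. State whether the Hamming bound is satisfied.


V_q(n, t) = 470, q^n = 16384, Hamming bound = 34, |C| = 30 ≤ bound (satisfied).

Step 1: Compute V_q(n, t) = Σ_{j=0}^3 C(n, j) (q−1)^j.
  j = 0: C(14,0)·(1)^0 = 1·1 = 1.
  j = 1: C(14,1)·(1)^1 = 14·1 = 14.
  j = 2: C(14,2)·(1)^2 = 91·1 = 91.
  j = 3: C(14,3)·(1)^3 = 364·1 = 364.
  V_q(n, t) = 1 + 14 + 91 + 364 = 470.
Step 2: q^n = 2^14 = 16384.
Step 3: Hamming bound ⌊q^n / V_q(n,t)⌋ = ⌊16384/470⌋ = 34.
Step 4: Compare |C| = 30 to 34: satisfied.
The claimed |C| lies below the Hamming bound.


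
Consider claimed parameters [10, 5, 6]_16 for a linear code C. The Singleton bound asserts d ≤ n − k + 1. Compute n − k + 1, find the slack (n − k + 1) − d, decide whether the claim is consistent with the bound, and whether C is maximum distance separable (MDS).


Singleton RHS = n − k + 1 = 6, slack = 0, bound satisfied, MDS.

Singleton bound: d ≤ n − k + 1.
Here n = 10, k = 5, so n − k + 1 = 6.
Given d = 6, check d ≤ 6: YES.
Slack = (n − k + 1) − d = 0.
The code is MDS (slack = 0).
Description: the claimed parameters are [10, 5, 6]_16; such a code would be MDS (meets Singleton bound).


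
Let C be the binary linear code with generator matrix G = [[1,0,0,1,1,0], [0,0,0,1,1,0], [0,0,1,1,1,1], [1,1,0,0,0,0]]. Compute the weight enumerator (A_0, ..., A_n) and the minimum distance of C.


Weight distribution: A_0 = 1, A_1 = 2, A_2 = 3, A_3 = 4, A_4 = 3, A_5 = 2, A_6 = 1. Minimum distance d = 1.

Enumerate all 2^4 = 16 messages m ∈ F_2^4.
For each, compute codeword c = mG in F_2^6, then tally its weight.
  m = 0000 → c = 000000, weight = 0.
  m = 1000 → c = 100110, weight = 3.
  m = 0100 → c = 000110, weight = 2.
  m = 1100 → c = 100000, weight = 1.
  m = 0010 → c = 001111, weight = 4.
  m = 1010 → c = 101001, weight = 3.
  m = 0110 → c = 001001, weight = 2.
  m = 1110 → c = 101111, weight = 5.
  m = 0001 → c = 110000, weight = 2.
  m = 1001 → c = 010110, weight = 3.
  m = 0101 → c = 110110, weight = 4.
  m = 1101 → c = 010000, weight = 1.
  m = 0011 → c = 111111, weight = 6.
  m = 1011 → c = 011001, weight = 3.
  m = 0111 → c = 111001, weight = 4.
  m = 1111 → c = 011111, weight = 5.
Tally weights:
  weight 0: 1 codewords.
  weight 1: 2 codewords.
  weight 2: 3 codewords.
  weight 3: 4 codewords.
  weight 4: 3 codewords.
  weight 5: 2 codewords.
  weight 6: 1 codewords.
Minimum distance d = smallest w > 0 with A_w > 0 = 1.
Sanity: Σ A_w = 16 = 2^4 = 16 ✓.


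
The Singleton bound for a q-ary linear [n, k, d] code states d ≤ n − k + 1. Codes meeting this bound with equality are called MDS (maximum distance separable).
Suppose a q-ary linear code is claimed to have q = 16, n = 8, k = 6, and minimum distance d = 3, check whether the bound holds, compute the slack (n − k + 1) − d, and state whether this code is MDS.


Singleton RHS = n − k + 1 = 3, slack = 0, bound satisfied, MDS.

Singleton bound: d ≤ n − k + 1.
Here n = 8, k = 6, so n − k + 1 = 3.
Given d = 3, check d ≤ 3: YES.
Slack = (n − k + 1) − d = 0.
The code is MDS (slack = 0).
Description: the claimed parameters are [8, 6, 3]_16; such a code would be MDS (meets Singleton bound).


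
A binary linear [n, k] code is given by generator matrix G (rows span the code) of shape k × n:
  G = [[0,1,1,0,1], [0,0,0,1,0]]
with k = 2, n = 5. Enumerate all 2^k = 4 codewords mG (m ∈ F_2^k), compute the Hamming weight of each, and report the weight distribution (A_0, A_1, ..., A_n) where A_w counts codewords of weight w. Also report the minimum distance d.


Weight distribution: A_0 = 1, A_1 = 1, A_3 = 1, A_4 = 1. Minimum distance d = 1.

Enumerate all 2^2 = 4 messages m ∈ F_2^2.
For each, compute codeword c = mG in F_2^5, then tally its weight.
  m = 00 → c = 00000, weight = 0.
  m = 10 → c = 01101, weight = 3.
  m = 01 → c = 00010, weight = 1.
  m = 11 → c = 01111, weight = 4.
Tally weights:
  weight 0: 1 codewords.
  weight 1: 1 codewords.
  weight 3: 1 codewords.
  weight 4: 1 codewords.
Minimum distance d = smallest w > 0 with A_w > 0 = 1.
Sanity: Σ A_w = 4 = 2^2 = 4 ✓.


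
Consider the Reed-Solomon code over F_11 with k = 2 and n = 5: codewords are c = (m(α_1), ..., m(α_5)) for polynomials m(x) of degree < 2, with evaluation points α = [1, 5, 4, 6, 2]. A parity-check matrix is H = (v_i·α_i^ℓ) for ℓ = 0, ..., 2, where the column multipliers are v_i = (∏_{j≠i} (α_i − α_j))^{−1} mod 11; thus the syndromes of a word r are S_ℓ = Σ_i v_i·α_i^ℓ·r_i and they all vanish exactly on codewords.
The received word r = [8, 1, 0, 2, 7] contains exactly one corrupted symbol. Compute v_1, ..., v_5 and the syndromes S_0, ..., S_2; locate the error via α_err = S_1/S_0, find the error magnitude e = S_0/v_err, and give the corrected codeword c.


S = (1, 2, 4), error at position 5, error magnitude e = 9, c = [8, 1, 0, 2, 9].

Step 1: column multipliers v_i = (∏_{j≠i}(α_i − α_j))^{−1} mod 11.
  i = 1 (α = 1): (1−5)(1−4)(1−6)(1−2) = (−4)·(−3)·(−5)·(−1) = 60 ≡ 5, so v_1 = 5^{−1} = 9 (mod 11).
  i = 2 (α = 5): (5−1)(5−4)(5−6)(5−2) = 4·1·(−1)·3 = −12 ≡ 10, so v_2 = 10^{−1} = 10 (mod 11).
  i = 3 (α = 4): (4−1)(4−5)(4−6)(4−2) = 3·(−1)·(−2)·2 = 12 ≡ 1, so v_3 = 1^{−1} = 1 (mod 11).
  i = 4 (α = 6): (6−1)(6−5)(6−4)(6−2) = 5·1·2·4 = 40 ≡ 7, so v_4 = 7^{−1} = 8 (mod 11).
  i = 5 (α = 2): (2−1)(2−5)(2−4)(2−6) = 1·(−3)·(−2)·(−4) = −24 ≡ 9, so v_5 = 9^{−1} = 5 (mod 11).
  v = [9, 10, 1, 8, 5].
Step 2: syndromes of r = [8, 1, 0, 2, 7] (all sums mod 11).
  S_0 = Σ v_i r_i = 9·8 + 10·1 + 1·0 + 8·2 + 5·7 = 133 ≡ 1.
  S_1 = Σ v_i α_i r_i = 9·1·8 + 10·5·1 + 1·4·0 + 8·6·2 + 5·2·7 = 288 ≡ 2.
  α_i^2 mod 11 = [1, 3, 5, 3, 4].
  S_2 = Σ v_i α_i^2 r_i = 9·1·8 + 10·3·1 + 1·5·0 + 8·3·2 + 5·4·7 = 290 ≡ 4.
  S = (1, 2, 4) ≠ 0, so r is not a codeword (an error is present).
Step 3: locate the error. For a single error e at position i, S_ℓ = v_i·e·α_i^ℓ, so α_err = S_1/S_0.
  S_0^{−1} = 1^{−1} = 1 (mod 11), so α_err = 2·1 = 2 ≡ 2 = α_5. Error position i = 5.
  Consistency check: S_2/S_1 = 4·6 = 24 ≡ 2 = α_err ✓ (single-error assumption holds).
Step 4: error magnitude e = S_0/v_5 = S_0·∏_{j≠5}(α_5 − α_j) = 1·9 = 9 ≡ 9 (mod 11).
Step 5: correct position 5: c_5 = r_5 − e = 7 − 9 ≡ 9 (mod 11). Hence c = [8, 1, 0, 2, 9].
  Check: interpolating c through the α_i gives m(x) = 7 + 1·x (degree < 2) with m(α_i) = c_i for every i, so c is indeed a codeword.
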